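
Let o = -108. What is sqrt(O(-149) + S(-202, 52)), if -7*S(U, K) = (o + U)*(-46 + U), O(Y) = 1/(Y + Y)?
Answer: 3*I*sqrt(5310086138)/2086 ≈ 104.8*I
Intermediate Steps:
O(Y) = 1/(2*Y)
S(U, K) = -(-108 + U)*(-46 + U)/7
sqrt(O(-149) + S(-202, 52)) = sqrt((1/2)/(-149) + (-4968/7 + 22*(-202) - 1/7*(-202)**2)) = sqrt((1/2)*(-1/149) + (-4968/7 - 4444 - 1/7*40804)) = sqrt(-1/298 + (-4968/7 - 4444 - 40804/7)) = sqrt(-1/298 - 76880/7) = sqrt(-22910247/2086) = 3*I*sqrt(5310086138)/2086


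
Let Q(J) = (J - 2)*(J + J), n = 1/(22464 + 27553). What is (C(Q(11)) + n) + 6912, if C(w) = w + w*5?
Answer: 405137701/50017 ≈ 8100.0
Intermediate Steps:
n = 1/50017 ≈ 1.9993e-5
Q(J) = 2*J*(-2 + J) (Q(J) = (-2 + J)*(2*J) = 2*J*(-2 + J))
C(w) = 6*w (C(w) = w + 5*w = 6*w)
(C(Q(11)) + n) + 6912 = (6*(2*11*(-2 + 11)) + 1/50017) + 6912 = (6*(2*11*9) + 1/50017) + 6912 = (6*198 + 1/50017) + 6912 = (1188 + 1/50017) + 6912 = 59420197/50017 + 6912 = 405137701/50017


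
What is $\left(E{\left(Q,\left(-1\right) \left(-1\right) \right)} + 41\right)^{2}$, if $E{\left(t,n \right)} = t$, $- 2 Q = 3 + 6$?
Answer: $\frac{5329}{4} \approx 1332.3$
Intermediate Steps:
$Q = - \frac{9}{2}$ ($Q = - \frac{3 + 6}{2} = \left(- \frac{1}{2}\right) 9 = - \frac{9}{2} \approx -4.5$)
$\left(E{\left(Q,\left(-1\right) \left(-1\right) \right)} + 41\right)^{2} = \left(- \frac{9}{2} + 41\right)^{2} = \left(\frac{73}{2}\right)^{2} = \frac{5329}{4}$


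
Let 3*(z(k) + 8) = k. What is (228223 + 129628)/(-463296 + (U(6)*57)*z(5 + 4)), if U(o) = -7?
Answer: -357851/461301 ≈ -0.77574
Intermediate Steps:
z(k) = -8 + k/3
(228223 + 129628)/(-463296 + (U(6)*57)*z(5 + 4)) = (228223 + 129628)/(-463296 + (-7*57)*(-8 + (5 + 4)/3)) = 357851/(-463296 - 399*(-8 + (1/3)*9)) = 357851/(-463296 - 399*(-8 + 3)) = 357851/(-463296 - 399*(-5)) = 357851/(-463296 + 1995) = 357851/(-461301) = 357851*(-1/461301) = -357851/461301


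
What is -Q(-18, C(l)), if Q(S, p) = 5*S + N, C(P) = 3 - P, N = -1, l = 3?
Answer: 91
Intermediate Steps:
Q(S, p) = -1 + 5*S (Q(S, p) = 5*S - 1 = -1 + 5*S)
-Q(-18, C(l)) = -(-1 + 5*(-18)) = -(-1 - 90) = -1*(-91) = 91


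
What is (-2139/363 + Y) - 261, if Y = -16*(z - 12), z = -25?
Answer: 39338/121 ≈ 325.11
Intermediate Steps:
Y = 592 (Y = -16*(-25 - 12) = -16*(-37) = 592)
(-2139/363 + Y) - 261 = (-2139/363 + 592) - 261 = (-2139*1/363 + 592) - 261 = (-713/121 + 592) - 261 = 70919/121 - 261 = 39338/121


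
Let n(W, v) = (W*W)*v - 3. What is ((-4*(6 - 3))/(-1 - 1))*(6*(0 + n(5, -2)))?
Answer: -1908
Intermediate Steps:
n(W, v) = -3 + v*W**2 (n(W, v) = W**2*v - 3 = v*W**2 - 3 = -3 + v*W**2)
((-4*(6 - 3))/(-1 - 1))*(6*(0 + n(5, -2))) = ((-4*(6 - 3))/(-1 - 1))*(6*(0 + (-3 - 2*5**2))) = ((-4*3)/(-2))*(6*(0 + (-3 - 2*25))) = (-1/2*(-12))*(6*(0 + (-3 - 50))) = 6*(6*(0 - 53)) = 6*(6*(-53)) = 6*(-318) = -1908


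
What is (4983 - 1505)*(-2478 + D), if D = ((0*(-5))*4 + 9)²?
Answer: -8336766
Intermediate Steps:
D = 81 (D = (0*4 + 9)² = (0 + 9)² = 9² = 81)
(4983 - 1505)*(-2478 + D) = (4983 - 1505)*(-2478 + 81) = 3478*(-2397) = -8336766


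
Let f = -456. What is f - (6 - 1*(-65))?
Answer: -527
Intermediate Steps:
f - (6 - 1*(-65)) = -456 - (6 - 1*(-65)) = -456 - (6 + 65) = -456 - 1*71 = -456 - 71 = -527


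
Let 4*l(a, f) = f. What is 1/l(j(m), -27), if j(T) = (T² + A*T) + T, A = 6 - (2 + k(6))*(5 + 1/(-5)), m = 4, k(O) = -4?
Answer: -4/27 ≈ -0.14815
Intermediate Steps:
A = 78/5 (A = 6 - (2 - 4)*(5 + 1/(-5)) = 6 - (-2)*(5 - ⅕) = 6 - (-2)*24/5 = 6 - 1*(-48/5) = 6 + 48/5 = 78/5 ≈ 15.600)
j(T) = T² + 83*T/5 (j(T) = (T² + 78*T/5) + T = T² + 83*T/5)
l(a, f) = f/4
1/l(j(m), -27) = 1/((¼)*(-27)) = 1/(-27/4) = -4/27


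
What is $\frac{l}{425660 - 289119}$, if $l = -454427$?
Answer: $- \frac{454427}{136541} \approx -3.3281$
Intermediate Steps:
$\frac{l}{425660 - 289119} = - \frac{454427}{425660 - 289119} = - \frac{454427}{136541}$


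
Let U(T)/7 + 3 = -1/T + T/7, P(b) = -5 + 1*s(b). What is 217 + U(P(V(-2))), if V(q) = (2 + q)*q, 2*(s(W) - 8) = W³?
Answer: 590/3 ≈ 196.67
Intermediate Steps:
s(W) = 8 + W³/2
V(q) = q*(2 + q)
P(b) = 3 + b³/2 (P(b) = -5 + 1*(8 + b³/2) = -5 + (8 + b³/2) = 3 + b³/2)
U(T) = -21 + T - 7/T (U(T) = -21 + 7*(-1/T + T/7) = -21 + (T - 7/T) = -21 + T - 7/T)
217 + U(P(V(-2))) = 217 + (-21 + (3 + (-2*(2 - 2))³/2) - 7/(3 + (-2*(2 - 2))³/2)) = 217 + (-21 + (3 + (-2*0)³/2) - 7/(3 + (-2*0)³/2)) = 217 + (-21 + (3 + (½)*0³) - 7/(3 + (½)*0³)) = 217 + (-21 + (3 + (½)*0) - 7/(3 + (½)*0)) = 217 + (-21 + (3 + 0) - 7/(3 + 0)) = 217 + (-21 + 3 - 7/3) = 217 - 61/3 = 590/3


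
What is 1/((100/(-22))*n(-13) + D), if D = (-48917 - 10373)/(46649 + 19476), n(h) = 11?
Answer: -13225/673108 ≈ -0.019648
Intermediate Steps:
D = -11858/13225 (D = -59290/66125 = -59290*1/66125 = -11858/13225 ≈ -0.89664)
1/((100/(-22))*n(-13) + D) = 1/((100/(-22))*11 - 11858/13225) = 1/((100*(-1/22))*11 - 11858/13225) = 1/(-50/11*11 - 11858/13225) = 1/(-50 - 11858/13225) = 1/(-673108/13225) = -13225/673108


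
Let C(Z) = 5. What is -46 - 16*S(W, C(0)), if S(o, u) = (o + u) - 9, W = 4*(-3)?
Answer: 210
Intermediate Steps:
W = -12
S(o, u) = -9 + o + u
-46 - 16*S(W, C(0)) = -46 - 16*(-9 - 12 + 5) = -46 - 16*(-16) = -46 + 256 = 210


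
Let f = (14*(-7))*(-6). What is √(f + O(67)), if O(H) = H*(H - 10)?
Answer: √4407 ≈ 66.385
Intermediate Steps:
f = 588 (f = -98*(-6) = 588)
O(H) = H*(-10 + H)
√(f + O(67)) = √(588 + 67*(-10 + 67)) = √(588 + 67*57) = √(588 + 3819) = √4407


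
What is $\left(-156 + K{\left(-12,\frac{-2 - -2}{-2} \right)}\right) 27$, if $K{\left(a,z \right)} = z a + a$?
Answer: $-4536$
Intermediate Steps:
$K{\left(a,z \right)} = a + a z$ ($K{\left(a,z \right)} = a z + a = a + a z$)
$\left(-156 + K{\left(-12,\frac{-2 - -2}{-2} \right)}\right) 27 = \left(-156 - 12 \left(1 + \frac{-2 - -2}{-2}\right)\right) 27 = \left(-156 - 12 \left(1 + \left(-2 + 2\right) \left(- \frac{1}{2}\right)\right)\right) 27 = \left(-156 - 12 \left(1 + 0 \left(- \frac{1}{2}\right)\right)\right) 27 = \left(-156 - 12 \left(1 + 0\right)\right) 27 = \left(-156 - 12\right) 27 = \left(-168\right) 27 = -4536$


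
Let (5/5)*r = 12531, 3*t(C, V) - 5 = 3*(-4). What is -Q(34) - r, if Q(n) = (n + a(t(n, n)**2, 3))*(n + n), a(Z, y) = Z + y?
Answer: -138755/9 ≈ -15417.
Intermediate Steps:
t(C, V) = -7/3 (t(C, V) = 5/3 + (3*(-4))/3 = 5/3 + (1/3)*(-12) = 5/3 - 4 = -7/3)
Q(n) = 2*n*(76/9 + n) (Q(n) = (n + ((-7/3)**2 + 3))*(n + n) = (n + (49/9 + 3))*(2*n) = (n + 76/9)*(2*n) = (76/9 + n)*(2*n) = 2*n*(76/9 + n))
r = 12531
-Q(34) - r = -2*34*(76 + 9*34)/9 - 1*12531 = -2*34*(76 + 306)/9 - 12531 = -2*34*382/9 - 12531 = -1*25976/9 - 12531 = -25976/9 - 12531 = -138755/9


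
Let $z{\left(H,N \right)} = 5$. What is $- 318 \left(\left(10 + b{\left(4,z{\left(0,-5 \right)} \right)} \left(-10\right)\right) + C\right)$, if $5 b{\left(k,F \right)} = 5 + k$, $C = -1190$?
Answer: $380964$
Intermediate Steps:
$b{\left(k,F \right)} = 1 + \frac{k}{5}$ ($b{\left(k,F \right)} = \frac{5 + k}{5} = 1 + \frac{k}{5}$)
$- 318 \left(\left(10 + b{\left(4,z{\left(0,-5 \right)} \right)} \left(-10\right)\right) + C\right) = - 318 \left(\left(10 + \left(1 + \frac{1}{5} \cdot 4\right) \left(-10\right)\right) - 1190\right) = - 318 \left(\left(10 + \left(1 + \frac{4}{5}\right) \left(-10\right)\right) - 1190\right) = - 318 \left(\left(10 + \frac{9}{5} \left(-10\right)\right) - 1190\right) = - 318 \left(\left(10 - 18\right) - 1190\right) = - 318 \left(-8 - 1190\right) = \left(-318\right) \left(-1198\right) = 380964$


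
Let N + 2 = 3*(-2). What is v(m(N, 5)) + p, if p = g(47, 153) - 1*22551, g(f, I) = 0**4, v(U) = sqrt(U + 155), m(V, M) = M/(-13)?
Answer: -22551 + sqrt(26130)/13 ≈ -22539.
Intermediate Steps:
N = -8 (N = -2 + 3*(-2) = -2 - 6 = -8)
m(V, M) = -M/13 (m(V, M) = M*(-1/13) = -M/13)
v(U) = sqrt(155 + U)
g(f, I) = 0
p = -22551 (p = 0 - 1*22551 = 0 - 22551 = -22551)
v(m(N, 5)) + p = sqrt(155 - 1/13*5) - 22551 = sqrt(155 - 5/13) - 22551 = sqrt(2010/13) - 22551 = sqrt(26130)/13 - 22551 = -22551 + sqrt(26130)/13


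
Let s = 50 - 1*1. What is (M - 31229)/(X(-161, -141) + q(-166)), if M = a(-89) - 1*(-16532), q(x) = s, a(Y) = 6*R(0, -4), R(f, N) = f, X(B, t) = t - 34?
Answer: 1633/14 ≈ 116.64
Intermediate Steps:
X(B, t) = -34 + t
a(Y) = 0 (a(Y) = 6*0 = 0)
s = 49 (s = 50 - 1 = 49)
q(x) = 49
M = 16532 (M = 0 - 1*(-16532) = 0 + 16532 = 16532)
(M - 31229)/(X(-161, -141) + q(-166)) = (16532 - 31229)/((-34 - 141) + 49) = -14697/(-175 + 49) = -14697/(-126) = -14697*(-1/126) = 1633/14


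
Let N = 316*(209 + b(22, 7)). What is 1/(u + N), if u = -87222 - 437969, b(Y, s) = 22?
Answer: -1/452195 ≈ -2.2114e-6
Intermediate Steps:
N = 72996 (N = 316*(209 + 22) = 316*231 = 72996)
u = -525191
1/(u + N) = 1/(-525191 + 72996) = 1/(-452195) = -1/452195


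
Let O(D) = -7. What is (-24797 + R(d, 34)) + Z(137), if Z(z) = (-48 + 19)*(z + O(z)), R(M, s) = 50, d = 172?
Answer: -28517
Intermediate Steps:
Z(z) = 203 - 29*z (Z(z) = (-48 + 19)*(z - 7) = -29*(-7 + z) = 203 - 29*z)
(-24797 + R(d, 34)) + Z(137) = (-24797 + 50) + (203 - 29*137) = -24747 + (203 - 3973) = -24747 - 3770 = -28517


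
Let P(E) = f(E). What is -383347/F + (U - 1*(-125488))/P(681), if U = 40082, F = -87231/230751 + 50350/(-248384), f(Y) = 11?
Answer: 41199545725770918/61022678849 ≈ 6.7515e+5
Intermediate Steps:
F = -5547516259/9552476064 (F = -87231*1/230751 + 50350*(-1/248384) = -29077/76917 - 25175/124192 = -5547516259/9552476064 ≈ -0.58074)
P(E) = 11
-383347/F + (U - 1*(-125488))/P(681) = -383347/(-5547516259/9552476064) + (40082 - 1*(-125488))/11 = -383347*(-9552476064/5547516259) + (40082 + 125488)*(1/11) = 3661913041706208/5547516259 + 165570*(1/11) = 3661913041706208/5547516259 + 165570/11 = 41199545725770918/61022678849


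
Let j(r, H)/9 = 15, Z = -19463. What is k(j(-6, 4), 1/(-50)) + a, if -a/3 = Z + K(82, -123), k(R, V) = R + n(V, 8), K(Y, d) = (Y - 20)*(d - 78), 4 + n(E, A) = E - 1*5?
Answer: 4795049/50 ≈ 95901.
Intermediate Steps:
n(E, A) = -9 + E (n(E, A) = -4 + (E - 1*5) = -4 + (E - 5) = -4 + (-5 + E) = -9 + E)
j(r, H) = 135 (j(r, H) = 9*15 = 135)
K(Y, d) = (-78 + d)*(-20 + Y) (K(Y, d) = (-20 + Y)*(-78 + d) = (-78 + d)*(-20 + Y))
k(R, V) = -9 + R + V (k(R, V) = R + (-9 + V) = -9 + R + V)
a = 95775 (a = -3*(-19463 + (1560 - 78*82 - 20*(-123) + 82*(-123))) = -3*(-19463 + (1560 - 6396 + 2460 - 10086)) = -3*(-19463 - 12462) = -3*(-31925) = 95775)
k(j(-6, 4), 1/(-50)) + a = (-9 + 135 + 1/(-50)) + 95775 = (-9 + 135 - 1/50) + 95775 = 6299/50 + 95775 = 4795049/50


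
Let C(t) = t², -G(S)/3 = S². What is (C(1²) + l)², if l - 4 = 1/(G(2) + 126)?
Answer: 326041/12996 ≈ 25.088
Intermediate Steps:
G(S) = -3*S²
l = 457/114 (l = 4 + 1/(-3*2² + 126) = 4 + 1/(-3*4 + 126) = 4 + 1/(-12 + 126) = 4 + 1/114 = 457/114 ≈ 4.0088)
(C(1²) + l)² = ((1²)² + 457/114)² = (1² + 457/114)² = (1 + 457/114)² = (571/114)² = 326041/12996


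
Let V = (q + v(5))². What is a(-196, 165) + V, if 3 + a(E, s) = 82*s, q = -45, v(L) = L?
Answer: 15127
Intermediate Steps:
a(E, s) = -3 + 82*s
V = 1600 (V = (-45 + 5)² = (-40)² = 1600)
a(-196, 165) + V = (-3 + 82*165) + 1600 = (-3 + 13530) + 1600 = 13527 + 1600 = 15127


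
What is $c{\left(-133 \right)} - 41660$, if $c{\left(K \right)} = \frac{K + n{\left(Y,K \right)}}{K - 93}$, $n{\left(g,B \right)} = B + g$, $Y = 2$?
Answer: $- \frac{4707448}{113} \approx -41659.0$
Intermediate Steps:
$c{\left(K \right)} = \frac{2 + 2 K}{-93 + K}$ ($c{\left(K \right)} = \frac{K + \left(K + 2\right)}{K - 93} = \frac{K + \left(2 + K\right)}{-93 + K} = \frac{2 + 2 K}{-93 + K}$)
$c{\left(-133 \right)} - 41660 = \frac{2 \left(1 - 133\right)}{-93 - 133} - 41660 = 2 \frac{1}{-226} \left(-132\right) - 41660 = 2 \left(- \frac{1}{226}\right) \left(-132\right) - 41660 = \frac{132}{113} - 41660 = - \frac{4707448}{113}$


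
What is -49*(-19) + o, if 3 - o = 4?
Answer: 930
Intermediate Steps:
o = -1 (o = 3 - 1*4 = 3 - 4 = -1)
-49*(-19) + o = -49*(-19) - 1 = 931 - 1 = 930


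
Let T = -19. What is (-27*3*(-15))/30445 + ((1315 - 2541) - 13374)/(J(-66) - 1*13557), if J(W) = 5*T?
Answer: 23054209/20781757 ≈ 1.1093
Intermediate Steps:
J(W) = -95 (J(W) = 5*(-19) = -95)
(-27*3*(-15))/30445 + ((1315 - 2541) - 13374)/(J(-66) - 1*13557) = (-27*3*(-15))/30445 + ((1315 - 2541) - 13374)/(-95 - 1*13557) = -81*(-15)*(1/30445) + (-1226 - 13374)/(-95 - 13557) = 1215*(1/30445) - 14600/(-13652) = 243/6089 - 14600*(-1/13652) = 243/6089 + 3650/3413 = 23054209/20781757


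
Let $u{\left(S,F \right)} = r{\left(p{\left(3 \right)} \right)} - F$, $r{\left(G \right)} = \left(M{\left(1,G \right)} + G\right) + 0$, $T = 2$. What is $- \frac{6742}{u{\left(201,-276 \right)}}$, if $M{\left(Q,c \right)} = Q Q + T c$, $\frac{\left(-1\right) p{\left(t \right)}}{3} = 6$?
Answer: $- \frac{6742}{223} \approx -30.233$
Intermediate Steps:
$p{\left(t \right)} = -18$ ($p{\left(t \right)} = \left(-3\right) 6 = -18$)
$M{\left(Q,c \right)} = Q^{2} + 2 c$ ($M{\left(Q,c \right)} = Q Q + 2 c = Q^{2} + 2 c$)
$r{\left(G \right)} = 1 + 3 G$ ($r{\left(G \right)} = \left(\left(1^{2} + 2 G\right) + G\right) + 0 = \left(\left(1 + 2 G\right) + G\right) + 0 = \left(1 + 3 G\right) + 0 = 1 + 3 G$)
$u{\left(S,F \right)} = -53 - F$ ($u{\left(S,F \right)} = \left(1 + 3 \left(-18\right)\right) - F = \left(1 - 54\right) - F = -53 - F$)
$- \frac{6742}{u{\left(201,-276 \right)}} = - \frac{6742}{-53 - -276} = - \frac{6742}{-53 + 276} = - \frac{6742}{223}$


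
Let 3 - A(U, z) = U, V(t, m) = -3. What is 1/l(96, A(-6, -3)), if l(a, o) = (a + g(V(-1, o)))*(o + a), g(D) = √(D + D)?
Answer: 16/161385 - I*√6/968310 ≈ 9.9142e-5 - 2.5297e-6*I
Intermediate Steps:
g(D) = √2*√D (g(D) = √(2*D) = √2*√D)
A(U, z) = 3 - U
l(a, o) = (a + o)*(a + I*√6) (l(a, o) = (a + √2*√(-3))*(o + a) = (a + √2*(I*√3))*(a + o) = (a + I*√6)*(a + o) = (a + o)*(a + I*√6))
1/l(96, A(-6, -3)) = 1/(96² + 96*(3 - 1*(-6)) + I*96*√6 + I*(3 - 1*(-6))*√6) = 1/(9216 + 96*(3 + 6) + 96*I*√6 + I*(3 + 6)*√6) = 1/(9216 + 96*9 + 96*I*√6 + I*9*√6) = 1/(9216 + 864 + 96*I*√6 + 9*I*√6) = 1/(10080 + 105*I*√6)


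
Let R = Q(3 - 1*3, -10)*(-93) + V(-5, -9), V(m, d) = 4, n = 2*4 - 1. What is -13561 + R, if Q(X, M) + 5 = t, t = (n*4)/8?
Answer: -26835/2 ≈ -13418.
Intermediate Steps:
n = 7 (n = 8 - 1 = 7)
t = 7/2 (t = (7*4)/8 = 28*(⅛) = 7/2 ≈ 3.5000)
Q(X, M) = -3/2 (Q(X, M) = -5 + 7/2 = -3/2)
R = 287/2 (R = -3/2*(-93) + 4 = 279/2 + 4 = 287/2 ≈ 143.50)
-13561 + R = -13561 + 287/2 = -26835/2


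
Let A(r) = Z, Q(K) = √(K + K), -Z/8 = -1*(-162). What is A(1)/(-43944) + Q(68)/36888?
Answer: 54/1831 + √34/18444 ≈ 0.029808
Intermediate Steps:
Z = -1296 (Z = -(-8)*(-162) = -8*162 = -1296)
Q(K) = √2*√K (Q(K) = √(2*K) = √2*√K)
A(r) = -1296
A(1)/(-43944) + Q(68)/36888 = -1296/(-43944) + (√2*√68)/36888 = -1296*(-1/43944) + (√2*(2*√17))*(1/36888) = 54/1831 + (2*√34)*(1/36888) = 54/1831 + √34/18444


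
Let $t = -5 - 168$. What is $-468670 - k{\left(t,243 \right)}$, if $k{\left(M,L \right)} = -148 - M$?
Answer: $-468695$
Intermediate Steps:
$t = -173$
$-468670 - k{\left(t,243 \right)} = -468670 - \left(-148 - -173\right) = -468670 - \left(-148 + 173\right) = -468670 - 25 = -468695$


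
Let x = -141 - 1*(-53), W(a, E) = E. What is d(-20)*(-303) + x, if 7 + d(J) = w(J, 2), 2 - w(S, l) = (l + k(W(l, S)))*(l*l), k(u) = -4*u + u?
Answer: 76571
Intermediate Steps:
k(u) = -3*u
w(S, l) = 2 - l²*(l - 3*S) (w(S, l) = 2 - (l - 3*S)*l*l = 2 - (l - 3*S)*l² = 2 - l²*(l - 3*S))
d(J) = -13 + 12*J (d(J) = -7 + (2 - 1*2³ + 3*J*2²) = -7 + (2 - 1*8 + 3*J*4) = -7 + (2 - 8 + 12*J) = -7 + (-6 + 12*J) = -13 + 12*J)
x = -88 (x = -141 + 53 = -88)
d(-20)*(-303) + x = (-13 + 12*(-20))*(-303) - 88 = (-13 - 240)*(-303) - 88 = -253*(-303) - 88 = 76659 - 88 = 76571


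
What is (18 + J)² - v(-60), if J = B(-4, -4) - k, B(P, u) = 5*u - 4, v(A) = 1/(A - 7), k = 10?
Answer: 17153/67 ≈ 256.02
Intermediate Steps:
v(A) = 1/(-7 + A)
B(P, u) = -4 + 5*u
J = -34 (J = (-4 + 5*(-4)) - 1*10 = (-4 - 20) - 10 = -24 - 10 = -34)
(18 + J)² - v(-60) = (18 - 34)² - 1/(-7 - 60) = (-16)² - 1/(-67) = 256 - 1*(-1/67) = 256 + 1/67 = 17153/67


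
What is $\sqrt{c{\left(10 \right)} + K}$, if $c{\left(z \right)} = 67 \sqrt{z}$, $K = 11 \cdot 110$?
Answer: $\sqrt{1210 + 67 \sqrt{10}} \approx 37.708$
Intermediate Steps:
$K = 1210$
$\sqrt{c{\left(10 \right)} + K} = \sqrt{67 \sqrt{10} + 1210} = \sqrt{1210 + 67 \sqrt{10}}$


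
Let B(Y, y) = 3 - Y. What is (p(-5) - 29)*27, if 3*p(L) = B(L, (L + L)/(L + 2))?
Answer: -711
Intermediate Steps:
p(L) = 1 - L/3 (p(L) = (3 - L)/3 = 1 - L/3)
(p(-5) - 29)*27 = ((1 - ⅓*(-5)) - 29)*27 = ((1 + 5/3) - 29)*27 = (8/3 - 29)*27 = -79/3*27 = -711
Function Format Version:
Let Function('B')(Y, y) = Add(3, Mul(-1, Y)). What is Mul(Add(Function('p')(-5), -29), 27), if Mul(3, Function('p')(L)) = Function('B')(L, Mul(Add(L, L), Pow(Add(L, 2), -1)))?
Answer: -711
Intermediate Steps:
Function('p')(L) = Add(1, Mul(Rational(-1, 3), L)) (Function('p')(L) = Mul(Rational(1, 3), Add(3, Mul(-1, L))) = Add(1, Mul(Rational(-1, 3), L)))
Mul(Add(Function('p')(-5), -29), 27) = Mul(Add(Add(1, Mul(Rational(-1, 3), -5)), -29), 27) = Mul(Add(Add(1, Rational(5, 3)), -29), 27) = Mul(Add(Rational(8, 3), -29), 27) = Mul(Rational(-79, 3), 27) = -711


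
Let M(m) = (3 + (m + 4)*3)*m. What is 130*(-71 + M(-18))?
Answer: 82030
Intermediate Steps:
M(m) = m*(15 + 3*m) (M(m) = (3 + (4 + m)*3)*m = (3 + (12 + 3*m))*m = (15 + 3*m)*m = m*(15 + 3*m))
130*(-71 + M(-18)) = 130*(-71 + 3*(-18)*(5 - 18)) = 130*(-71 + 3*(-18)*(-13)) = 130*(-71 + 702) = 130*631 = 82030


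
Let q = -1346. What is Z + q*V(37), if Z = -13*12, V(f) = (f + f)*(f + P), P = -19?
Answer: -1793028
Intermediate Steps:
V(f) = 2*f*(-19 + f) (V(f) = (f + f)*(f - 19) = (2*f)*(-19 + f) = 2*f*(-19 + f))
Z = -156
Z + q*V(37) = -156 - 2692*37*(-19 + 37) = -156 - 2692*37*18 = -156 - 1346*1332 = -156 - 1792872 = -1793028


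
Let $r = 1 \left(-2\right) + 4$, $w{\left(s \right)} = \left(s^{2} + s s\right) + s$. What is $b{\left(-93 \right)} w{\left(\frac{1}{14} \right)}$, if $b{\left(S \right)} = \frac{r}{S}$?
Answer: $- \frac{8}{4557} \approx -0.0017555$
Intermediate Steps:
$w{\left(s \right)} = s + 2 s^{2}$ ($w{\left(s \right)} = \left(s^{2} + s^{2}\right) + s = 2 s^{2} + s = s + 2 s^{2}$)
$r = 2$ ($r = -2 + 4 = 2$)
$b{\left(S \right)} = \frac{2}{S}$
$b{\left(-93 \right)} w{\left(\frac{1}{14} \right)} = \frac{2}{-93} \frac{1 + \frac{2}{14}}{14} = 2 \left(- \frac{1}{93}\right) \frac{1 + 2 \cdot \frac{1}{14}}{14} = - \frac{2 \frac{1 + \frac{1}{7}}{14}}{93} = - \frac{2 \cdot \frac{1}{14} \cdot \frac{8}{7}}{93} = \left(- \frac{2}{93}\right) \frac{4}{49} = - \frac{8}{4557}$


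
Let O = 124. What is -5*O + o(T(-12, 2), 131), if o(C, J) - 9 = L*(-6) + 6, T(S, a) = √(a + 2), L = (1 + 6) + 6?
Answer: -683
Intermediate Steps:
L = 13 (L = 7 + 6 = 13)
T(S, a) = √(2 + a)
o(C, J) = -63 (o(C, J) = 9 + (13*(-6) + 6) = 9 + (-78 + 6) = 9 - 72 = -63)
-5*O + o(T(-12, 2), 131) = -5*124 - 63 = -620 - 63 = -683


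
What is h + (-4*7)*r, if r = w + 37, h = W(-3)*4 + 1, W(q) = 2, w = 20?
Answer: -1587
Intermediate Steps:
h = 9 (h = 2*4 + 1 = 8 + 1 = 9)
r = 57 (r = 20 + 37 = 57)
h + (-4*7)*r = 9 - 4*7*57 = 9 - 28*57 = 9 - 1596 = -1587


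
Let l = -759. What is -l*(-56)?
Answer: -42504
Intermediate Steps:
-l*(-56) = -(-759)*(-56) = -1*42504 = -42504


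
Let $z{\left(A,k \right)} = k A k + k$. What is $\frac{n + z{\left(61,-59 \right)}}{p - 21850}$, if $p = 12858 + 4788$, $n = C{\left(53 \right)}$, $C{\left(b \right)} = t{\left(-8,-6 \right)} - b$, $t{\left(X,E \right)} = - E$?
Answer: $- \frac{212235}{4204} \approx -50.484$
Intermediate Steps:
$C{\left(b \right)} = 6 - b$ ($C{\left(b \right)} = \left(-1\right) \left(-6\right) - b = 6 - b$)
$z{\left(A,k \right)} = k + A k^{2}$ ($z{\left(A,k \right)} = A k k + k = A k^{2} + k = k + A k^{2}$)
$n = -47$ ($n = 6 - 53 = -47$)
$p = 17646$
$\frac{n + z{\left(61,-59 \right)}}{p - 21850} = \frac{-47 - 59 \left(1 + 61 \left(-59\right)\right)}{17646 - 21850} = \frac{-47 - 59 \left(1 - 3599\right)}{-4204} = \left(-47 - -212282\right) \left(- \frac{1}{4204}\right) = \left(-47 + 212282\right) \left(- \frac{1}{4204}\right) = 212235 \left(- \frac{1}{4204}\right) = - \frac{212235}{4204}$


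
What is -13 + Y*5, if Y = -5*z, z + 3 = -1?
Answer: 87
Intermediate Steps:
z = -4 (z = -3 - 1 = -4)
Y = 20 (Y = -5*(-4) = 20)
-13 + Y*5 = -13 + 20*5 = -13 + 100 = 87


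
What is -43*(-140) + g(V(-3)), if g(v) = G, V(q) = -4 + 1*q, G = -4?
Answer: 6016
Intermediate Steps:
V(q) = -4 + q
g(v) = -4
-43*(-140) + g(V(-3)) = -43*(-140) - 4 = 6020 - 4 = 6016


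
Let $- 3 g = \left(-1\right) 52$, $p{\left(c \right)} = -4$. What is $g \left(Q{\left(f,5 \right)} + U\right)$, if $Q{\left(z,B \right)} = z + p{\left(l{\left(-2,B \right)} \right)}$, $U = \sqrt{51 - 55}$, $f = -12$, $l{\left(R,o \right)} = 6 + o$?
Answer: $- \frac{832}{3} + \frac{104 i}{3} \approx -277.33 + 34.667 i$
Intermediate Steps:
$U = 2 i$ ($U = \sqrt{-4} = 2 i \approx 2.0 i$)
$Q{\left(z,B \right)} = -4 + z$ ($Q{\left(z,B \right)} = z - 4 = -4 + z$)
$g = \frac{52}{3}$ ($g = - \frac{\left(-1\right) 52}{3} = \left(- \frac{1}{3}\right) \left(-52\right) = \frac{52}{3} \approx 17.333$)
$g \left(Q{\left(f,5 \right)} + U\right) = \frac{52 \left(\left(-4 - 12\right) + 2 i\right)}{3} = \frac{52 \left(-16 + 2 i\right)}{3} = - \frac{832}{3} + \frac{104 i}{3}$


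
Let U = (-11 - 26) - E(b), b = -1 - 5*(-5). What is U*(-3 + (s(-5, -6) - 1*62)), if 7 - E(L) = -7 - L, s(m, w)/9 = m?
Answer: 8250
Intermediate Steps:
s(m, w) = 9*m
b = 24 (b = -1 + 25 = 24)
E(L) = 14 + L (E(L) = 7 - (-7 - L) = 7 + (7 + L) = 14 + L)
U = -75 (U = (-11 - 26) - (14 + 24) = -37 - 1*38 = -37 - 38 = -75)
U*(-3 + (s(-5, -6) - 1*62)) = -75*(-3 + (9*(-5) - 1*62)) = -75*(-3 + (-45 - 62)) = -75*(-3 - 107) = -75*(-110) = 8250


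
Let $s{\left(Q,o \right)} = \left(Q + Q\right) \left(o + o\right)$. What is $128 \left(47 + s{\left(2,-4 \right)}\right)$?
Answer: $1920$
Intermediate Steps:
$s{\left(Q,o \right)} = 4 Q o$ ($s{\left(Q,o \right)} = 2 Q 2 o = 4 Q o$)
$128 \left(47 + s{\left(2,-4 \right)}\right) = 128 \left(47 + 4 \cdot 2 \left(-4\right)\right) = 128 \left(47 - 32\right) = 128 \cdot 15 = 1920$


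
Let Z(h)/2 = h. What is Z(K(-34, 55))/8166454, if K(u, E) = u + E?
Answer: 21/4083227 ≈ 5.1430e-6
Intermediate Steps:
K(u, E) = E + u
Z(h) = 2*h
Z(K(-34, 55))/8166454 = (2*(55 - 34))/8166454 = (2*21)*(1/8166454) = 42*(1/8166454) = 21/4083227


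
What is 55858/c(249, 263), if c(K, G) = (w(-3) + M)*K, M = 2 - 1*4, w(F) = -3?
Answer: -55858/1245 ≈ -44.866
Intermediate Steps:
M = -2 (M = 2 - 4 = -2)
c(K, G) = -5*K (c(K, G) = (-3 - 2)*K = -5*K)
55858/c(249, 263) = 55858/((-5*249)) = 55858/(-1245) = 55858*(-1/1245) = -55858/1245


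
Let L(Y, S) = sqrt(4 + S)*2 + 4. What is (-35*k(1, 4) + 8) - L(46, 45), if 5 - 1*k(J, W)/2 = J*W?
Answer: -80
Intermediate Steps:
k(J, W) = 10 - 2*J*W
L(Y, S) = 4 + 2*sqrt(4 + S) (L(Y, S) = 2*sqrt(4 + S) + 4 = 4 + 2*sqrt(4 + S))
(-35*k(1, 4) + 8) - L(46, 45) = (-35*(10 - 2*1*4) + 8) - (4 + 2*sqrt(4 + 45)) = (-35*(10 - 8) + 8) - (4 + 2*sqrt(49)) = (-35*2 + 8) - (4 + 2*7) = (-70 + 8) - (4 + 14) = -62 - 1*18 = -62 - 18 = -80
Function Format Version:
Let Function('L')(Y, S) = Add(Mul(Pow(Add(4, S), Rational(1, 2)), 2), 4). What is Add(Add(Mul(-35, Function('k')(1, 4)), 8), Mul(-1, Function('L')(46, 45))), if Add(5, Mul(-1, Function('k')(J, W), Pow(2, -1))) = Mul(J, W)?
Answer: -80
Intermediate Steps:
Function('k')(J, W) = Add(10, Mul(-2, J, W)) (Function('k')(J, W) = Add(10, Mul(-2, Mul(J, W))) = Add(10, Mul(-2, J, W)))
Function('L')(Y, S) = Add(4, Mul(2, Pow(Add(4, S), Rational(1, 2)))) (Function('L')(Y, S) = Add(Mul(2, Pow(Add(4, S), Rational(1, 2))), 4) = Add(4, Mul(2, Pow(Add(4, S), Rational(1, 2)))))
Add(Add(Mul(-35, Function('k')(1, 4)), 8), Mul(-1, Function('L')(46, 45))) = Add(Add(Mul(-35, Add(10, Mul(-2, 1, 4))), 8), Mul(-1, Add(4, Mul(2, Pow(Add(4, 45), Rational(1, 2)))))) = Add(Add(Mul(-35, Add(10, -8)), 8), Mul(-1, Add(4, Mul(2, Pow(49, Rational(1, 2)))))) = Add(Add(Mul(-35, 2), 8), Mul(-1, Add(4, Mul(2, 7)))) = Add(Add(-70, 8), Mul(-1, Add(4, 14))) = Add(-62, Mul(-1, 18)) = Add(-62, -18) = -80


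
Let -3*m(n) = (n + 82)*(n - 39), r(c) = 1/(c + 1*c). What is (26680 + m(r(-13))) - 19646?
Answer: 16427917/2028 ≈ 8100.5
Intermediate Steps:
r(c) = 1/(2*c) (r(c) = 1/(c + c) = 1/(2*c))
m(n) = -(-39 + n)*(82 + n)/3 (m(n) = -(n + 82)*(n - 39)/3 = -(82 + n)*(-39 + n)/3 = -(-39 + n)*(82 + n)/3)
(26680 + m(r(-13))) - 19646 = (26680 + (1066 - 43/(6*(-13)) - ((½)/(-13))²/3)) - 19646 = (26680 + (1066 - 43*(-1)/(6*13) - ((½)*(-1/13))²/3)) - 19646 = (26680 + (1066 - 43/3*(-1/26) - (-1/26)²/3)) - 19646 = (26680 + (1066 + 43/78 - ⅓*1/676)) - 19646 = (26680 + (1066 + 43/78 - 1/2028)) - 19646 = (26680 + 2162965/2028) - 19646 = 56270005/2028 - 19646 = 16427917/2028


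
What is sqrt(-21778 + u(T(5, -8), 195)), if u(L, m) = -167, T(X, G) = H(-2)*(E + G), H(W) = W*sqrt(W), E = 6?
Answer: I*sqrt(21945) ≈ 148.14*I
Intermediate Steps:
H(W) = W**(3/2)
T(X, G) = -2*I*sqrt(2)*(6 + G) (T(X, G) = (-2)**(3/2)*(6 + G) = (-2*I*sqrt(2))*(6 + G) = -2*I*sqrt(2)*(6 + G))
sqrt(-21778 + u(T(5, -8), 195)) = sqrt(-21778 - 167) = sqrt(-21945) = I*sqrt(21945)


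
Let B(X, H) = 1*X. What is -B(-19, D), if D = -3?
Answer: 19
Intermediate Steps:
B(X, H) = X
-B(-19, D) = -1*(-19) = 19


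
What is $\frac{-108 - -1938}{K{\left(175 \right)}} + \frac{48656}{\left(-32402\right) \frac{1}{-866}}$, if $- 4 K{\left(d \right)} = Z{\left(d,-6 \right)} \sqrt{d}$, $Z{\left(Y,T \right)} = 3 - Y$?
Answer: $\frac{21068048}{16201} + \frac{366 \sqrt{7}}{301} \approx 1303.6$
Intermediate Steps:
$K{\left(d \right)} = - \frac{\sqrt{d} \left(3 - d\right)}{4}$ ($K{\left(d \right)} = - \frac{\left(3 - d\right) \sqrt{d}}{4} = - \frac{\sqrt{d} \left(3 - d\right)}{4}$)
$\frac{-108 - -1938}{K{\left(175 \right)}} + \frac{48656}{\left(-32402\right) \frac{1}{-866}} = \frac{-108 - -1938}{\frac{1}{4} \sqrt{175} \left(-3 + 175\right)} + \frac{48656}{\left(-32402\right) \frac{1}{-866}} = \frac{-108 + 1938}{\frac{1}{4} \cdot 5 \sqrt{7} \cdot 172} + \frac{48656}{\left(-32402\right) \left(- \frac{1}{866}\right)} = \frac{1830}{215 \sqrt{7}} + \frac{48656}{\frac{16201}{433}} = 1830 \frac{\sqrt{7}}{1505} + 48656 \cdot \frac{433}{16201} = \frac{366 \sqrt{7}}{301} + \frac{21068048}{16201} = \frac{21068048}{16201} + \frac{366 \sqrt{7}}{301}$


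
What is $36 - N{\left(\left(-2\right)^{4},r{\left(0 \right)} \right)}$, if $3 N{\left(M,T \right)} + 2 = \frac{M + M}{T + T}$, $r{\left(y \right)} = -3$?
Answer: $\frac{346}{9} \approx 38.444$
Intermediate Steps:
$N{\left(M,T \right)} = - \frac{2}{3} + \frac{M}{3 T}$ ($N{\left(M,T \right)} = - \frac{2}{3} + \frac{\left(M + M\right) \frac{1}{T + T}}{3} = - \frac{2}{3} + \frac{2 M \frac{1}{2 T}}{3} = - \frac{2}{3} + \frac{M \frac{1}{T}}{3} = - \frac{2}{3} + \frac{M}{3 T}$)
$36 - N{\left(\left(-2\right)^{4},r{\left(0 \right)} \right)} = 36 - \frac{\left(-2\right)^{4} - -6}{3 \left(-3\right)} = 36 - \frac{1}{3} \left(- \frac{1}{3}\right) \left(16 + 6\right) = 36 - \frac{1}{3} \left(- \frac{1}{3}\right) 22 = 36 - - \frac{22}{9} = 36 + \frac{22}{9} = \frac{346}{9}$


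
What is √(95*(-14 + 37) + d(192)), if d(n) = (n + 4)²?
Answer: √40601 ≈ 201.50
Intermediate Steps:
d(n) = (4 + n)²
√(95*(-14 + 37) + d(192)) = √(95*(-14 + 37) + (4 + 192)²) = √(95*23 + 196²) = √(2185 + 38416) = √40601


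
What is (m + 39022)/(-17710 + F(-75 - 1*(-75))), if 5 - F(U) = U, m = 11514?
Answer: -50536/17705 ≈ -2.8543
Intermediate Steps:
F(U) = 5 - U
(m + 39022)/(-17710 + F(-75 - 1*(-75))) = (11514 + 39022)/(-17710 + (5 - (-75 - 1*(-75)))) = 50536/(-17710 + (5 - (-75 + 75))) = 50536/(-17710 + (5 - 1*0)) = 50536/(-17710 + (5 + 0)) = 50536/(-17710 + 5) = 50536/(-17705) = 50536*(-1/17705) = -50536/17705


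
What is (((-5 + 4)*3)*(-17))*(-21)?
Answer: -1071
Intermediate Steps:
(((-5 + 4)*3)*(-17))*(-21) = (-1*3*(-17))*(-21) = -3*(-17)*(-21) = 51*(-21) = -1071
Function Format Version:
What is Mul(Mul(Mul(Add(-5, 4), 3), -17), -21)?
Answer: -1071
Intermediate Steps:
Mul(Mul(Mul(Add(-5, 4), 3), -17), -21) = Mul(Mul(Mul(-1, 3), -17), -21) = Mul(Mul(-3, -17), -21) = Mul(51, -21) = -1071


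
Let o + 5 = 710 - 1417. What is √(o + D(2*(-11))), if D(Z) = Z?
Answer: I*√734 ≈ 27.092*I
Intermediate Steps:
o = -712 (o = -5 + (710 - 1417) = -5 - 707 = -712)
√(o + D(2*(-11))) = √(-712 + 2*(-11)) = √(-712 - 22) = √(-734) = I*√734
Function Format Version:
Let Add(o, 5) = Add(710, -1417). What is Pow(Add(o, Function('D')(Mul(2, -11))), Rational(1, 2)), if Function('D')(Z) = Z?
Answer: Mul(I, Pow(734, Rational(1, 2))) ≈ Mul(27.092, I)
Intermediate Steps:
o = -712 (o = Add(-5, Add(710, -1417)) = Add(-5, -707) = -712)
Pow(Add(o, Function('D')(Mul(2, -11))), Rational(1, 2)) = Pow(Add(-712, Mul(2, -11)), Rational(1, 2)) = Pow(Add(-712, -22), Rational(1, 2)) = Pow(-734, Rational(1, 2)) = Mul(I, Pow(734, Rational(1, 2)))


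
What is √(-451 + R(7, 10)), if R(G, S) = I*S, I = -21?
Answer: I*√661 ≈ 25.71*I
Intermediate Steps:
R(G, S) = -21*S
√(-451 + R(7, 10)) = √(-451 - 21*10) = √(-451 - 210) = √(-661) = I*√661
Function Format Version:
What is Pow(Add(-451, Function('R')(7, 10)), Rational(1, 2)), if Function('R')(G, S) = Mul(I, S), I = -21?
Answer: Mul(I, Pow(661, Rational(1, 2))) ≈ Mul(25.710, I)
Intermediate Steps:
Function('R')(G, S) = Mul(-21, S)
Pow(Add(-451, Function('R')(7, 10)), Rational(1, 2)) = Pow(Add(-451, Mul(-21, 10)), Rational(1, 2)) = Pow(Add(-451, -210), Rational(1, 2)) = Pow(-661, Rational(1, 2)) = Mul(I, Pow(661, Rational(1, 2)))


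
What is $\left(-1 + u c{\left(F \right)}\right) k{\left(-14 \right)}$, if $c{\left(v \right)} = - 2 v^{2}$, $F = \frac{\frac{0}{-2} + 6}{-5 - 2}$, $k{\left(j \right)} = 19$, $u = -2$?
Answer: $\frac{1805}{49} \approx 36.837$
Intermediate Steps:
$F = - \frac{6}{7}$ ($F = \frac{0 \left(- \frac{1}{2}\right) + 6}{-7} = \left(0 + 6\right) \left(- \frac{1}{7}\right) = 6 \left(- \frac{1}{7}\right) = - \frac{6}{7} \approx -0.85714$)
$\left(-1 + u c{\left(F \right)}\right) k{\left(-14 \right)} = \left(-1 - 2 \left(- 2 \left(- \frac{6}{7}\right)^{2}\right)\right) 19 = \left(-1 - 2 \left(\left(-2\right) \frac{36}{49}\right)\right) 19 = \left(-1 - - \frac{144}{49}\right) 19 = \left(-1 + \frac{144}{49}\right) 19 = \frac{95}{49} \cdot 19 = \frac{1805}{49}$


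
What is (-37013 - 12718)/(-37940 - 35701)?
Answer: 16577/24547 ≈ 0.67532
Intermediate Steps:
(-37013 - 12718)/(-37940 - 35701) = -49731/(-73641) = -49731*(-1/73641) = 16577/24547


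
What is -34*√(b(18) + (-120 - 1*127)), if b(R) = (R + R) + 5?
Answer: -34*I*√206 ≈ -487.99*I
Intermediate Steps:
b(R) = 5 + 2*R (b(R) = 2*R + 5 = 5 + 2*R)
-34*√(b(18) + (-120 - 1*127)) = -34*√((5 + 2*18) + (-120 - 1*127)) = -34*√((5 + 36) + (-120 - 127)) = -34*√(41 - 247) = -34*I*√206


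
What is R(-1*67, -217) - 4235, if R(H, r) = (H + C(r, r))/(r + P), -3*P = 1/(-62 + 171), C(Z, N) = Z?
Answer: -75105683/17740 ≈ -4233.7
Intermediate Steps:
P = -1/327 (P = -1/(3*(-62 + 171)) = -1/3/109 = -1/3*1/109 = -1/327 ≈ -0.0030581)
R(H, r) = (H + r)/(-1/327 + r) (R(H, r) = (H + r)/(r - 1/327) = (H + r)/(-1/327 + r))
R(-1*67, -217) - 4235 = 327*(-1*67 - 217)/(-1 + 327*(-217)) - 4235 = 327*(-67 - 217)/(-1 - 70959) - 4235 = 327*(-284)/(-70960) - 4235 = 327*(-1/70960)*(-284) - 4235 = 23217/17740 - 4235 = -75105683/17740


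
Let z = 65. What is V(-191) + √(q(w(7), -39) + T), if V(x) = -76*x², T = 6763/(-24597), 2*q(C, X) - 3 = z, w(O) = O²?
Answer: -2772556 + √2267119155/8199 ≈ -2.7726e+6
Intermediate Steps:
q(C, X) = 34 (q(C, X) = 3/2 + (½)*65 = 3/2 + 65/2 = 34)
T = -6763/24597 (T = 6763*(-1/24597) = -6763/24597 ≈ -0.27495)
V(-191) + √(q(w(7), -39) + T) = -76*(-191)² + √(34 - 6763/24597) = -76*36481 + √(829535/24597) = -2772556 + √2267119155/8199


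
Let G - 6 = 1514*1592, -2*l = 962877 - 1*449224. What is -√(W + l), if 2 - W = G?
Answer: -3*I*√1185386/2 ≈ -1633.1*I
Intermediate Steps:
l = -513653/2 (l = -(962877 - 1*449224)/2 = -(962877 - 449224)/2 = -½*513653 = -513653/2 ≈ -2.5683e+5)
G = 2410294 (G = 6 + 1514*1592 = 6 + 2410288 = 2410294)
W = -2410292 (W = 2 - 1*2410294 = 2 - 2410294 = -2410292)
-√(W + l) = -√(-2410292 - 513653/2) = -√(-5334237/2) = -3*I*√1185386/2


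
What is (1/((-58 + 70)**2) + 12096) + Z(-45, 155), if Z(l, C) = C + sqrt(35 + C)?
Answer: 1764145/144 + sqrt(190) ≈ 12265.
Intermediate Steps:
(1/((-58 + 70)**2) + 12096) + Z(-45, 155) = (1/((-58 + 70)**2) + 12096) + (155 + sqrt(35 + 155)) = (1/(12**2) + 12096) + (155 + sqrt(190)) = (1/144 + 12096) + (155 + sqrt(190)) = 1741825/144 + (155 + sqrt(190)) = 1764145/144 + sqrt(190)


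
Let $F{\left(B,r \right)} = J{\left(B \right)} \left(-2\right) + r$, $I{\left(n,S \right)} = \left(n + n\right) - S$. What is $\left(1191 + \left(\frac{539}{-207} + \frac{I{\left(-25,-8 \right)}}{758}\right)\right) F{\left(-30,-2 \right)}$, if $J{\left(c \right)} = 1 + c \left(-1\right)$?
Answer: $- \frac{5966649280}{78453} \approx -76054.0$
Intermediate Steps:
$J{\left(c \right)} = 1 - c$
$I{\left(n,S \right)} = - S + 2 n$ ($I{\left(n,S \right)} = 2 n - S = - S + 2 n$)
$F{\left(B,r \right)} = -2 + r + 2 B$ ($F{\left(B,r \right)} = \left(1 - B\right) \left(-2\right) + r = \left(-2 + 2 B\right) + r = -2 + r + 2 B$)
$\left(1191 + \left(\frac{539}{-207} + \frac{I{\left(-25,-8 \right)}}{758}\right)\right) F{\left(-30,-2 \right)} = \left(1191 + \left(\frac{539}{-207} + \frac{\left(-1\right) \left(-8\right) + 2 \left(-25\right)}{758}\right)\right) \left(-2 - 2 + 2 \left(-30\right)\right) = \left(1191 + \left(539 \left(- \frac{1}{207}\right) + \left(8 - 50\right) \frac{1}{758}\right)\right) \left(-2 - 2 - 60\right) = \left(1191 - \frac{208628}{78453}\right) \left(-64\right) = \frac{93228895}{78453} \left(-64\right) = - \frac{5966649280}{78453}$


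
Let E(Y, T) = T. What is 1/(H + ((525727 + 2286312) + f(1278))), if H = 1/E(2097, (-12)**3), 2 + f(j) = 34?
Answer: 1728/4859258687 ≈ 3.5561e-7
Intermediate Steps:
f(j) = 32 (f(j) = -2 + 34 = 32)
H = -1/1728 (H = 1/((-12)**3) = 1/(-1728) = -1/1728 ≈ -0.00057870)
1/(H + ((525727 + 2286312) + f(1278))) = 1/(-1/1728 + ((525727 + 2286312) + 32)) = 1/(-1/1728 + (2812039 + 32)) = 1/(-1/1728 + 2812071) = 1/(4859258687/1728) = 1728/4859258687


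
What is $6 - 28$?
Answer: $-22$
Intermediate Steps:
$6 - 28 = -22$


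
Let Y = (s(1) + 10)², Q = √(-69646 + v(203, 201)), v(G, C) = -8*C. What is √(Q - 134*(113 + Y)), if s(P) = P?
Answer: √(-31356 + I*√71254) ≈ 0.7537 + 177.08*I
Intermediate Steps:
Q = I*√71254 (Q = √(-69646 - 8*201) = √(-69646 - 1608) = √(-71254) = I*√71254 ≈ 266.93*I)
Y = 121 (Y = (1 + 10)² = 11² = 121)
√(Q - 134*(113 + Y)) = √(I*√71254 - 134*(113 + 121)) = √(I*√71254 - 134*234) = √(I*√71254 - 31356) = √(-31356 + I*√71254)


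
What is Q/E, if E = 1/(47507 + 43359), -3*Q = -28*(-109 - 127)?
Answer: -600442528/3 ≈ -2.0015e+8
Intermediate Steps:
Q = -6608/3 (Q = -(-28)*(-109 - 127)/3 = -(-28)*(-236)/3 = -⅓*6608 = -6608/3 ≈ -2202.7)
E = 1/90866 ≈ 1.1005e-5
Q/E = -6608/(3*1/90866) = -6608/3*90866 = -600442528/3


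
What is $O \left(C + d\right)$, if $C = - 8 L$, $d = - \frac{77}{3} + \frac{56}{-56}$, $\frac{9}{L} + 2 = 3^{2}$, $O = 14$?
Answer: $- \frac{1552}{3} \approx -517.33$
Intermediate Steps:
$L = \frac{9}{7}$ ($L = \frac{9}{-2 + 3^{2}} = \frac{9}{-2 + 9} = \frac{9}{7} \approx 1.2857$)
$d = - \frac{80}{3}$ ($d = \left(-77\right) \frac{1}{3} + 56 \left(- \frac{1}{56}\right) = - \frac{77}{3} - 1 = - \frac{80}{3} \approx -26.667$)
$C = - \frac{72}{7}$ ($C = \left(-8\right) \frac{9}{7} = - \frac{72}{7} \approx -10.286$)
$O \left(C + d\right) = 14 \left(- \frac{72}{7} - \frac{80}{3}\right) = 14 \left(- \frac{776}{21}\right) = - \frac{1552}{3}$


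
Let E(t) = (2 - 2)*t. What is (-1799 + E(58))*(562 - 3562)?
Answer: 5397000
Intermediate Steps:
E(t) = 0 (E(t) = 0*t = 0)
(-1799 + E(58))*(562 - 3562) = (-1799 + 0)*(562 - 3562) = -1799*(-3000) = 5397000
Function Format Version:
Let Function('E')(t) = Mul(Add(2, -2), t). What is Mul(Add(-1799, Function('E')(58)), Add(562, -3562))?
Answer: 5397000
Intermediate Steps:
Function('E')(t) = 0 (Function('E')(t) = Mul(0, t) = 0)
Mul(Add(-1799, Function('E')(58)), Add(562, -3562)) = Mul(Add(-1799, 0), Add(562, -3562)) = Mul(-1799, -3000) = 5397000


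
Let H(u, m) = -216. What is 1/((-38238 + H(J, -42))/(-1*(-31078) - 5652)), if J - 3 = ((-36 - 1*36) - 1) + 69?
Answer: -12713/19227 ≈ -0.66121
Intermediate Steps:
J = -1 (J = 3 + (((-36 - 1*36) - 1) + 69) = 3 + (((-36 - 36) - 1) + 69) = 3 + ((-72 - 1) + 69) = 3 + (-73 + 69) = 3 - 4 = -1)
1/((-38238 + H(J, -42))/(-1*(-31078) - 5652)) = 1/((-38238 - 216)/(-1*(-31078) - 5652)) = 1/(-38454/(31078 - 5652)) = 1/(-38454/25426) = 1/(-38454*1/25426) = 1/(-19227/12713) = -12713/19227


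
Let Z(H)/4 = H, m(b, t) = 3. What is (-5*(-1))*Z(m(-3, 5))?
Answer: 60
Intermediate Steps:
Z(H) = 4*H
(-5*(-1))*Z(m(-3, 5)) = (-5*(-1))*(4*3) = 5*12 = 60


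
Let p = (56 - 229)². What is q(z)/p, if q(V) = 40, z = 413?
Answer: 40/29929 ≈ 0.0013365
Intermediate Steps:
p = 29929 (p = (-173)² = 29929)
q(z)/p = 40/29929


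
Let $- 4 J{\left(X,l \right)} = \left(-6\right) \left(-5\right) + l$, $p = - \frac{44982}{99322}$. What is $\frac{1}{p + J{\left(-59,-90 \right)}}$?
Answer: $\frac{49661}{722424} \approx 0.068742$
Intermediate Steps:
$p = - \frac{22491}{49661}$ ($p = \left(-44982\right) \frac{1}{99322} = - \frac{22491}{49661} \approx -0.45289$)
$J{\left(X,l \right)} = - \frac{15}{2} - \frac{l}{4}$ ($J{\left(X,l \right)} = - \frac{\left(-6\right) \left(-5\right) + l}{4} = - \frac{30 + l}{4} = - \frac{15}{2} - \frac{l}{4}$)
$\frac{1}{p + J{\left(-59,-90 \right)}} = \frac{1}{- \frac{22491}{49661} - -15} = \frac{1}{- \frac{22491}{49661} + \left(- \frac{15}{2} + \frac{45}{2}\right)} = \frac{1}{- \frac{22491}{49661} + 15} = \frac{1}{\frac{722424}{49661}} = \frac{49661}{722424}$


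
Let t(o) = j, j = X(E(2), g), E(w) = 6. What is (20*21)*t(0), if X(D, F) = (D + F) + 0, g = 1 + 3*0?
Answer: 2940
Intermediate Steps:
g = 1 (g = 1 + 0 = 1)
X(D, F) = D + F
j = 7 (j = 6 + 1 = 7)
t(o) = 7
(20*21)*t(0) = (20*21)*7 = 420*7 = 2940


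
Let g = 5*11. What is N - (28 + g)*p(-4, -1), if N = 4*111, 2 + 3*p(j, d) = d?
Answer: 527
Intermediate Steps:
p(j, d) = -⅔ + d/3
g = 55
N = 444
N - (28 + g)*p(-4, -1) = 444 - (28 + 55)*(-⅔ + (⅓)*(-1)) = 444 - 83*(-⅔ - ⅓) = 444 - 83*(-1) = 444 - 1*(-83) = 444 + 83 = 527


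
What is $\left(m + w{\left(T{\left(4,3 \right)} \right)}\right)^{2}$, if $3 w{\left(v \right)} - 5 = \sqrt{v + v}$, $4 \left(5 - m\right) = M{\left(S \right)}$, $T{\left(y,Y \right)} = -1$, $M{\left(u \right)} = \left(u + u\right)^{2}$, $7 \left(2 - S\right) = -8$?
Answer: $\frac{217982}{21609} - \frac{944 i \sqrt{2}}{441} \approx 10.088 - 3.0273 i$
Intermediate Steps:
$S = \frac{22}{7}$ ($S = 2 - - \frac{8}{7} = 2 + \frac{8}{7} = \frac{22}{7} \approx 3.1429$)
$M{\left(u \right)} = 4 u^{2}$ ($M{\left(u \right)} = \left(2 u\right)^{2} = 4 u^{2}$)
$m = - \frac{239}{49}$ ($m = 5 - \frac{4 \left(\frac{22}{7}\right)^{2}}{4} = 5 - \frac{4 \cdot \frac{484}{49}}{4} = 5 - \frac{484}{49} = - \frac{239}{49} \approx -4.8775$)
$w{\left(v \right)} = \frac{5}{3} + \frac{\sqrt{2} \sqrt{v}}{3}$ ($w{\left(v \right)} = \frac{5}{3} + \frac{\sqrt{v + v}}{3} = \frac{5}{3} + \frac{\sqrt{2 v}}{3} = \frac{5}{3} + \frac{\sqrt{2} \sqrt{v}}{3}$)
$\left(m + w{\left(T{\left(4,3 \right)} \right)}\right)^{2} = \left(- \frac{239}{49} + \left(\frac{5}{3} + \frac{\sqrt{2} \sqrt{-1}}{3}\right)\right)^{2} = \left(- \frac{239}{49} + \left(\frac{5}{3} + \frac{\sqrt{2} i}{3}\right)\right)^{2} = \left(- \frac{239}{49} + \left(\frac{5}{3} + \frac{i \sqrt{2}}{3}\right)\right)^{2} = \left(- \frac{472}{147} + \frac{i \sqrt{2}}{3}\right)^{2}$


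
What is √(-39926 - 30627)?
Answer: I*√70553 ≈ 265.62*I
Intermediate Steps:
√(-39926 - 30627) = √(-70553) = I*√70553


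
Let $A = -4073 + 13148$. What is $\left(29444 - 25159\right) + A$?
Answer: $13360$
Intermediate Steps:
$A = 9075$
$\left(29444 - 25159\right) + A = \left(29444 - 25159\right) + 9075 = 4285 + 9075 = 13360$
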